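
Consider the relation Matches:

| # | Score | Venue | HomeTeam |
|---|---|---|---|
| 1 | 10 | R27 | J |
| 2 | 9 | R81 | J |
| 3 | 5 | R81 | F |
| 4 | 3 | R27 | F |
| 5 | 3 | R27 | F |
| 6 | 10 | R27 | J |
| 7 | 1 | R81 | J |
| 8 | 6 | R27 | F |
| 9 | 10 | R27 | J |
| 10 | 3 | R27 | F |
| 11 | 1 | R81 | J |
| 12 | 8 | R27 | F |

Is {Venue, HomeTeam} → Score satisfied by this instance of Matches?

No

(Venue=R27, HomeTeam=J): rows 1, 6, 9 → Score = 10, 10, 10 ✓
(Venue=R81, HomeTeam=J): rows 2, 7, 11 → Score takes values {9, 1} — violation
(Venue=R81, HomeTeam=F): row 3 → Score = 5 ✓
(Venue=R27, HomeTeam=F): rows 4, 5, 8, 10, 12 → Score takes values {3, 6, 8} — violation
Two rows agree on {Venue, HomeTeam} but differ on Score, so {Venue, HomeTeam} → Score does not hold.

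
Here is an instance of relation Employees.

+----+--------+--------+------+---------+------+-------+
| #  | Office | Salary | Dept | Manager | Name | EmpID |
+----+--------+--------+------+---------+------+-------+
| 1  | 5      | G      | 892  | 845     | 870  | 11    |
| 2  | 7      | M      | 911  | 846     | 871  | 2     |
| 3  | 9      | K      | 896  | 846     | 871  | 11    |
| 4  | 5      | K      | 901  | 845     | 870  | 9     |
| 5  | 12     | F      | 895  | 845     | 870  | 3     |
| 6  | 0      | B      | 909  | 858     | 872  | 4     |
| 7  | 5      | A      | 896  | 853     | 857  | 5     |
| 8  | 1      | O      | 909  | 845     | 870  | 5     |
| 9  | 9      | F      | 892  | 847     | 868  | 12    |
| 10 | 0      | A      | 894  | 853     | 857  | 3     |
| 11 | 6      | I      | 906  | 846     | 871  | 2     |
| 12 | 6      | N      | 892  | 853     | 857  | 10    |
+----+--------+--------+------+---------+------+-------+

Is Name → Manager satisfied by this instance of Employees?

Yes

Name=870: rows 1, 4, 5, 8 → Manager = 845, 845, 845, 845 ✓
Name=871: rows 2, 3, 11 → Manager = 846, 846, 846 ✓
Name=872: row 6 → Manager = 858 ✓
Name=857: rows 7, 10, 12 → Manager = 853, 853, 853 ✓
Name=868: row 9 → Manager = 847 ✓
Every Name value is associated with a single Manager value, so Name → Manager holds.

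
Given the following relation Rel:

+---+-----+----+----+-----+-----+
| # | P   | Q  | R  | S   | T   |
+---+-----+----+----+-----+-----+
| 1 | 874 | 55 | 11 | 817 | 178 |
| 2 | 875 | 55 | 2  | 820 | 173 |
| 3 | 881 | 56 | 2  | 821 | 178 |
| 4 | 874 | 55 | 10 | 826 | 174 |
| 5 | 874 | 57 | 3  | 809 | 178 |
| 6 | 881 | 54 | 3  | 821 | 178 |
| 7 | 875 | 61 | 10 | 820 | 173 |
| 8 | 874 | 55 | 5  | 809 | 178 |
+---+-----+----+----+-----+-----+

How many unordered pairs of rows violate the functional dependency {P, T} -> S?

2

(P=874, T=178): violating pairs (1,5), (1,8) — 2 pairs.
(P=875, T=173): all 2 rows agree on S — 0 pairs.
(P=881, T=178): all 2 rows agree on S — 0 pairs.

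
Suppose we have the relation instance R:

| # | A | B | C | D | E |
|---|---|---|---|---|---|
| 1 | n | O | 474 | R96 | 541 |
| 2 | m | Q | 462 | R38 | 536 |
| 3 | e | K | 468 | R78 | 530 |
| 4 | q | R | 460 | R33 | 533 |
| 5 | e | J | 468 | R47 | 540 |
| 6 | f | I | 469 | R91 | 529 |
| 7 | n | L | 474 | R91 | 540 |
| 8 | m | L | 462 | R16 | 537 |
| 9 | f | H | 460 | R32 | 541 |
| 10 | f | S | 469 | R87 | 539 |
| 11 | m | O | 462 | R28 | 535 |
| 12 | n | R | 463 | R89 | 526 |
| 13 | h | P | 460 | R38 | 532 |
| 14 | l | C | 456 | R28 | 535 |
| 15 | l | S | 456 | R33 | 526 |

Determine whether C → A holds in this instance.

C=474: rows 1, 7 → A = n, n ✓
C=462: rows 2, 8, 11 → A = m, m, m ✓
C=468: rows 3, 5 → A = e, e ✓
C=460: rows 4, 9, 13 → A takes values {q, f, h} — violation
C=469: rows 6, 10 → A = f, f ✓
C=463: row 12 → A = n ✓
C=456: rows 14, 15 → A = l, l ✓
Two rows agree on C but differ on A, so C → A does not hold.

No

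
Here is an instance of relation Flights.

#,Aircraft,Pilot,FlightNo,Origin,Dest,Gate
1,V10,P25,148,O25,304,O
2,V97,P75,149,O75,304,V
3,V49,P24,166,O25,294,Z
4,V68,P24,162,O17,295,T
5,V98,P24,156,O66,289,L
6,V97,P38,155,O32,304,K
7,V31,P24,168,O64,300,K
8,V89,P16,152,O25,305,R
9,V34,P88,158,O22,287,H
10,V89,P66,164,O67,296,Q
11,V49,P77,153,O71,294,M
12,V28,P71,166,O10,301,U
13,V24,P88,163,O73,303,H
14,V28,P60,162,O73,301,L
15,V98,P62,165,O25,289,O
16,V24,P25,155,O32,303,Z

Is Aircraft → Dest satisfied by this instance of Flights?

No

Aircraft=V10: row 1 → Dest = 304 ✓
Aircraft=V97: rows 2, 6 → Dest = 304, 304 ✓
Aircraft=V49: rows 3, 11 → Dest = 294, 294 ✓
Aircraft=V68: row 4 → Dest = 295 ✓
Aircraft=V98: rows 5, 15 → Dest = 289, 289 ✓
Aircraft=V31: row 7 → Dest = 300 ✓
Aircraft=V89: rows 8, 10 → Dest takes values {305, 296} — violation
Aircraft=V34: row 9 → Dest = 287 ✓
Aircraft=V28: rows 12, 14 → Dest = 301, 301 ✓
Aircraft=V24: rows 13, 16 → Dest = 303, 303 ✓
Two rows agree on Aircraft but differ on Dest, so Aircraft → Dest does not hold.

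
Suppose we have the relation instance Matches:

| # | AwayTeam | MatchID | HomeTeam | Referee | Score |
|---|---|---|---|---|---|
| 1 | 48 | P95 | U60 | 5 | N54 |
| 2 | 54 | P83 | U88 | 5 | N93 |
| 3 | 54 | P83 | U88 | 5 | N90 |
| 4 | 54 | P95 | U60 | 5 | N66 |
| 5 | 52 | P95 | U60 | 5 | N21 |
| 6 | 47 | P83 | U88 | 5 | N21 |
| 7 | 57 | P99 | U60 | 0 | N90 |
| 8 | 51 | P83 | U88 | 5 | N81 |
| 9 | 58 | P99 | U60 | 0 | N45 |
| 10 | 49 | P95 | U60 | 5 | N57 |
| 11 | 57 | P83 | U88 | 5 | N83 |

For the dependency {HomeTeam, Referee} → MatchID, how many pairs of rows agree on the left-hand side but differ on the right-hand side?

(HomeTeam=U60, Referee=5): all 4 rows agree on MatchID — 0 pairs.
(HomeTeam=U88, Referee=5): all 5 rows agree on MatchID — 0 pairs.
(HomeTeam=U60, Referee=0): all 2 rows agree on MatchID — 0 pairs.

0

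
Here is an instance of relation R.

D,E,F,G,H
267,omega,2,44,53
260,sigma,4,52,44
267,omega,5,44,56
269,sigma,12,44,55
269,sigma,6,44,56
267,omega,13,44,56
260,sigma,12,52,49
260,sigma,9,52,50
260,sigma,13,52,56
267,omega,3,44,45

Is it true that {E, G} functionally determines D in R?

Yes

(E=omega, G=44): 4 rows → D = 267, 267, 267, 267 ✓
(E=sigma, G=52): 4 rows → D = 260, 260, 260, 260 ✓
(E=sigma, G=44): 2 rows → D = 269, 269 ✓
Every {E, G} value is associated with a single D value, so {E, G} → D holds.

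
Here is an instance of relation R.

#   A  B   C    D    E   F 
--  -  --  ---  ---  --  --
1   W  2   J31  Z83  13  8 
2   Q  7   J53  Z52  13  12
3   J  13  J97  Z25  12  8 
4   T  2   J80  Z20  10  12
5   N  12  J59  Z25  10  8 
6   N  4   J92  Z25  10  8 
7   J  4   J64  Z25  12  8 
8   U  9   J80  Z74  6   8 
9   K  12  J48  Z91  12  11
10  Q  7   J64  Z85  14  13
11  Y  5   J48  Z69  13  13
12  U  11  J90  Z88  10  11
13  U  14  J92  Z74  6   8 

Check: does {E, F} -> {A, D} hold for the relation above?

(E=13, F=8): row 1 → {A,D} = (W, Z83) ✓
(E=13, F=12): row 2 → {A,D} = (Q, Z52) ✓
(E=12, F=8): rows 3, 7 → {A,D} = (J, Z25), (J, Z25) ✓
(E=10, F=12): row 4 → {A,D} = (T, Z20) ✓
(E=10, F=8): rows 5, 6 → {A,D} = (N, Z25), (N, Z25) ✓
(E=6, F=8): rows 8, 13 → {A,D} = (U, Z74), (U, Z74) ✓
(E=12, F=11): row 9 → {A,D} = (K, Z91) ✓
(E=14, F=13): row 10 → {A,D} = (Q, Z85) ✓
(E=13, F=13): row 11 → {A,D} = (Y, Z69) ✓
(E=10, F=11): row 12 → {A,D} = (U, Z88) ✓
Every {E, F} value is associated with a single {A, D} value, so {E, F} -> {A, D} holds.

Yes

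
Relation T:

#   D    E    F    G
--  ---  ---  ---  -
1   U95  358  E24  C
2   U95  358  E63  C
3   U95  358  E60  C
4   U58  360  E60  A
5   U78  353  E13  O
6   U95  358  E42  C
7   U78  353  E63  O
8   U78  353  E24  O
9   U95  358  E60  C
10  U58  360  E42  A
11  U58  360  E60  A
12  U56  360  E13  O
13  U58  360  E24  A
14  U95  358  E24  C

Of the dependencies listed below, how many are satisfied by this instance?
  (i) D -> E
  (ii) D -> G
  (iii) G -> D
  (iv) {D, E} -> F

2

(i) D -> E: every LHS value maps to a single RHS value — holds.
(ii) D -> G: every LHS value maps to a single RHS value — holds.
(iii) G -> D: G=O: rows 5, 7, 8, 12 → D takes values {U78, U56} — violation — fails.
(iv) {D, E} -> F: (D=U95, E=358): rows 1, 2, 3, 6, 9, 14 → F takes values {E24, E63, E60, E42} — violation; (D=U58, E=360): rows 4, 10, 11, 13 → F takes values {E60, E42, E24} — violation; (D=U78, E=353): rows 5, 7, 8 → F takes values {E13, E63, E24} — violation — fails.
2 of the 4 dependencies hold.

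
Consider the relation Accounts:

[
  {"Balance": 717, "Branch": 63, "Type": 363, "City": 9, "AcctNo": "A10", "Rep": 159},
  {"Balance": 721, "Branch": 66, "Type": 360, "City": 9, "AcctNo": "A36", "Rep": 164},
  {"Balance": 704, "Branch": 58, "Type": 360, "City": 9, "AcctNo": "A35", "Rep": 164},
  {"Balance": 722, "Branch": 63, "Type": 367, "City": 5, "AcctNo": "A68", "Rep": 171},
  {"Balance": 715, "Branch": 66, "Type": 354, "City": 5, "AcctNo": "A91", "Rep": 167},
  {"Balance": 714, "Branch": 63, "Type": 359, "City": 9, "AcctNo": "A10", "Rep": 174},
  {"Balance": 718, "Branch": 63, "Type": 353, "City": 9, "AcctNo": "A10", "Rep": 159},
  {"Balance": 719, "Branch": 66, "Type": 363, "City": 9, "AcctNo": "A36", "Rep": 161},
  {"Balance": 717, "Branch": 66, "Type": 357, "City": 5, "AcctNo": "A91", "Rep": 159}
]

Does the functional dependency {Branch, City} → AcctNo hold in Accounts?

(Branch=63, City=9): 3 rows → AcctNo = A10, A10, A10 ✓
(Branch=66, City=9): 2 rows → AcctNo = A36, A36 ✓
(Branch=58, City=9): 1 row → AcctNo = A35 ✓
(Branch=63, City=5): 1 row → AcctNo = A68 ✓
(Branch=66, City=5): 2 rows → AcctNo = A91, A91 ✓
Every {Branch, City} value is associated with a single AcctNo value, so {Branch, City} → AcctNo holds.

Yes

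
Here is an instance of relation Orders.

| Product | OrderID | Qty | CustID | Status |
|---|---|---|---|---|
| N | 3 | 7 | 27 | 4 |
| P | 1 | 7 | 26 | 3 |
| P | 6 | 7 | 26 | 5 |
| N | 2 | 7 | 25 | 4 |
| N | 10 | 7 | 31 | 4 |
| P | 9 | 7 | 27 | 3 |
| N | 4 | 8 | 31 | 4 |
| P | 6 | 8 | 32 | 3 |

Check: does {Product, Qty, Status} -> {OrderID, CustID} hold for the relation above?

(Product=N, Qty=7, Status=4): 3 rows → {OrderID,CustID} takes values {(3, 27), (2, 25), (10, 31)} — violation
(Product=P, Qty=7, Status=3): 2 rows → {OrderID,CustID} takes values {(1, 26), (9, 27)} — violation
(Product=P, Qty=7, Status=5): 1 row → {OrderID,CustID} = (6, 26) ✓
(Product=N, Qty=8, Status=4): 1 row → {OrderID,CustID} = (4, 31) ✓
(Product=P, Qty=8, Status=3): 1 row → {OrderID,CustID} = (6, 32) ✓
Two rows agree on {Product, Qty, Status} but differ on {OrderID, CustID}, so {Product, Qty, Status} -> {OrderID, CustID} does not hold.

No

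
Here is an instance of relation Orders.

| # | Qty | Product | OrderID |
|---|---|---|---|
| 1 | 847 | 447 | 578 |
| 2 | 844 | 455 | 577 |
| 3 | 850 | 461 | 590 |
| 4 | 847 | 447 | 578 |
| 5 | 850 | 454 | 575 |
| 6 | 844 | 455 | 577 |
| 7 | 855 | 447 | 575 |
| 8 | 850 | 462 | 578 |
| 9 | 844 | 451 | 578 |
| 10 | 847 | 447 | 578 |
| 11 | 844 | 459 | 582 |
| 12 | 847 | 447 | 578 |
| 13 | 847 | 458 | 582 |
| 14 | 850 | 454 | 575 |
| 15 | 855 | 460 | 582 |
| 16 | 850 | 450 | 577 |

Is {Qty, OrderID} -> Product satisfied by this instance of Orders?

Yes

(Qty=847, OrderID=578): rows 1, 4, 10, 12 → Product = 447, 447, 447, 447 ✓
(Qty=844, OrderID=577): rows 2, 6 → Product = 455, 455 ✓
(Qty=850, OrderID=590): row 3 → Product = 461 ✓
(Qty=850, OrderID=575): rows 5, 14 → Product = 454, 454 ✓
(Qty=855, OrderID=575): row 7 → Product = 447 ✓
(Qty=850, OrderID=578): row 8 → Product = 462 ✓
(Qty=844, OrderID=578): row 9 → Product = 451 ✓
(Qty=844, OrderID=582): row 11 → Product = 459 ✓
(Qty=847, OrderID=582): row 13 → Product = 458 ✓
(Qty=855, OrderID=582): row 15 → Product = 460 ✓
(Qty=850, OrderID=577): row 16 → Product = 450 ✓
Every {Qty, OrderID} value is associated with a single Product value, so {Qty, OrderID} -> Product holds.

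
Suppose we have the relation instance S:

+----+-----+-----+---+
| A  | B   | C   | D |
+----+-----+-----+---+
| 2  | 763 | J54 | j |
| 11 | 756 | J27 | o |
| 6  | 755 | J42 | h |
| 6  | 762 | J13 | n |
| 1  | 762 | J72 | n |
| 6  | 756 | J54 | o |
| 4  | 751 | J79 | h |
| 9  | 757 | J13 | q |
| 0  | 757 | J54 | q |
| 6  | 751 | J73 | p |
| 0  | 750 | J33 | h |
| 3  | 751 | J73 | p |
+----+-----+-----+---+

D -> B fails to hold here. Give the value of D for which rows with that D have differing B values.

D=j: 1 row → B = 763 ✓
D=o: 2 rows → B = 756, 756 ✓
D=h: 3 rows → B takes values {755, 751, 750} — violation
D=n: 2 rows → B = 762, 762 ✓
D=q: 2 rows → B = 757, 757 ✓
D=p: 2 rows → B = 751, 751 ✓
The only D value with inconsistent B is D=h.

h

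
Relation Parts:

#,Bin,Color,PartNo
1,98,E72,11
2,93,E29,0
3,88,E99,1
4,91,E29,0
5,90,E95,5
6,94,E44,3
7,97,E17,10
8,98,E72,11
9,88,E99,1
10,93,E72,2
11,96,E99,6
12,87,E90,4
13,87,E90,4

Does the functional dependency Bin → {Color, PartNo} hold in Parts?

Bin=98: rows 1, 8 → {Color,PartNo} = (E72, 11), (E72, 11) ✓
Bin=93: rows 2, 10 → {Color,PartNo} takes values {(E29, 0), (E72, 2)} — violation
Bin=88: rows 3, 9 → {Color,PartNo} = (E99, 1), (E99, 1) ✓
Bin=91: row 4 → {Color,PartNo} = (E29, 0) ✓
Bin=90: row 5 → {Color,PartNo} = (E95, 5) ✓
Bin=94: row 6 → {Color,PartNo} = (E44, 3) ✓
Bin=97: row 7 → {Color,PartNo} = (E17, 10) ✓
Bin=96: row 11 → {Color,PartNo} = (E99, 6) ✓
Bin=87: rows 12, 13 → {Color,PartNo} = (E90, 4), (E90, 4) ✓
Two rows agree on Bin but differ on {Color, PartNo}, so Bin → {Color, PartNo} does not hold.

No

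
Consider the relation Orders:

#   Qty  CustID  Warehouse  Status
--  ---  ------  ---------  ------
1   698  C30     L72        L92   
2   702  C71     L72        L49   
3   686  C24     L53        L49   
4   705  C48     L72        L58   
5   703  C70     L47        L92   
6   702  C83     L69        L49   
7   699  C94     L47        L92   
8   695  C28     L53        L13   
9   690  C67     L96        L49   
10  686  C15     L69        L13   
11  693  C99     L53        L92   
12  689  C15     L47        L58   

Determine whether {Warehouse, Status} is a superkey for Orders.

No

Rows 5 and 7 have the same {Warehouse, Status} value (Warehouse=L47, Status=L92) but are distinct tuples, so {Warehouse, Status} does not determine every attribute — not a superkey.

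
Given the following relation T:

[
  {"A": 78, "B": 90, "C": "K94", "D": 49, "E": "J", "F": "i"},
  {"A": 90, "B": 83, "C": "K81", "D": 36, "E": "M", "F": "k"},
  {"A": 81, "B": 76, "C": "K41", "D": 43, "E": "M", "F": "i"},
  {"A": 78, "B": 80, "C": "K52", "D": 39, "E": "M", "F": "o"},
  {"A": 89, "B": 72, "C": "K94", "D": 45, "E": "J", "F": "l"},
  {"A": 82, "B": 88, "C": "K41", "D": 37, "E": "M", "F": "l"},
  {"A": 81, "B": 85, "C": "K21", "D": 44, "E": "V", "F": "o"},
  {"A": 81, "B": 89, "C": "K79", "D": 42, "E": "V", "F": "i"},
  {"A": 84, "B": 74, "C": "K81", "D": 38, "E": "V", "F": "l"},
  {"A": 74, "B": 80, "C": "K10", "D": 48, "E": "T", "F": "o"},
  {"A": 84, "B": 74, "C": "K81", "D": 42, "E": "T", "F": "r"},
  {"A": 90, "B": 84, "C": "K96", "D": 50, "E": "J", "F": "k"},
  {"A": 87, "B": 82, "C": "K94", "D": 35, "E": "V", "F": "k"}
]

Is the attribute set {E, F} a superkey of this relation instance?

All 13 rows have distinct {E, F} values, so {E, F} → (all attributes) holds and {E, F} is a superkey.

Yes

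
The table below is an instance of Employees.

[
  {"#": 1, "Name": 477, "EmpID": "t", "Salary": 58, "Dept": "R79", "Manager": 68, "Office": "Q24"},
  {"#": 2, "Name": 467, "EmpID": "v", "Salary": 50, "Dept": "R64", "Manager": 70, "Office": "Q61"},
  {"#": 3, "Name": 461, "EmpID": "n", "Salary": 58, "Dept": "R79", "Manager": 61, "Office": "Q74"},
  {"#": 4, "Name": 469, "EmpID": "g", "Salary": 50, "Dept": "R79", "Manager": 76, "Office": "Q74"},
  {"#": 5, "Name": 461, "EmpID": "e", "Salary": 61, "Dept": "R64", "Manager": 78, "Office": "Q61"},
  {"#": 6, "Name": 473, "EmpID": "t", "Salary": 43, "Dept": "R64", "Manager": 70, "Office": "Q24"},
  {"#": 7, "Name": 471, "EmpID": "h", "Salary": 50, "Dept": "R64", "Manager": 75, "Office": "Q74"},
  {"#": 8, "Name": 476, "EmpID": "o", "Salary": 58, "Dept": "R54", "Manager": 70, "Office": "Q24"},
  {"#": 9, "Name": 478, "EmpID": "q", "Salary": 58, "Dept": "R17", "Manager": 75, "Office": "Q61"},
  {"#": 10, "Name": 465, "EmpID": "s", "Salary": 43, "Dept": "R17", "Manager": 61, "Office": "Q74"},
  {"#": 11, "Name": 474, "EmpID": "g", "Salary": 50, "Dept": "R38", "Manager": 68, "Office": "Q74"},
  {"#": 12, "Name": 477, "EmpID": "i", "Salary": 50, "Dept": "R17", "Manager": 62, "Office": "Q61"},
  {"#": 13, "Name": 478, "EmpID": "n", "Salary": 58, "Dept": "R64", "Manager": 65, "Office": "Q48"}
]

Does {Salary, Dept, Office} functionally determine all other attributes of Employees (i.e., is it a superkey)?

Yes

All 13 rows have distinct {Salary, Dept, Office} values, so {Salary, Dept, Office} → (all attributes) holds and {Salary, Dept, Office} is a superkey.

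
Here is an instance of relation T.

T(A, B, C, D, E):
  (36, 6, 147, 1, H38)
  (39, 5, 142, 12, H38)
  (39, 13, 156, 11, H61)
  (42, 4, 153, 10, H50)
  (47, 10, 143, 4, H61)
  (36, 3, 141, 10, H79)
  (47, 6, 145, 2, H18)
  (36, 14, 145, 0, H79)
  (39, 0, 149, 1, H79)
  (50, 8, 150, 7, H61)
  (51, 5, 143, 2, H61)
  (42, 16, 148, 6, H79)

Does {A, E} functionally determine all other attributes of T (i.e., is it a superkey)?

No

Two distinct rows share (A=36, E=H79), so {A, E} does not determine every attribute — not a superkey.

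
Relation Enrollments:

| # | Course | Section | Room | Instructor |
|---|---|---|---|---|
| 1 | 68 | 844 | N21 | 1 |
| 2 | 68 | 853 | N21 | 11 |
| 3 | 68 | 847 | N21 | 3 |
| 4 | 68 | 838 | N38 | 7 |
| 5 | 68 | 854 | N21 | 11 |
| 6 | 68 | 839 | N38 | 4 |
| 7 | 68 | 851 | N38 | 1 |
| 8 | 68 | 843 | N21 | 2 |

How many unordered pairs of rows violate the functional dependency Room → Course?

Room=N21: all 5 rows agree on Course — 0 pairs.
Room=N38: all 3 rows agree on Course — 0 pairs.

0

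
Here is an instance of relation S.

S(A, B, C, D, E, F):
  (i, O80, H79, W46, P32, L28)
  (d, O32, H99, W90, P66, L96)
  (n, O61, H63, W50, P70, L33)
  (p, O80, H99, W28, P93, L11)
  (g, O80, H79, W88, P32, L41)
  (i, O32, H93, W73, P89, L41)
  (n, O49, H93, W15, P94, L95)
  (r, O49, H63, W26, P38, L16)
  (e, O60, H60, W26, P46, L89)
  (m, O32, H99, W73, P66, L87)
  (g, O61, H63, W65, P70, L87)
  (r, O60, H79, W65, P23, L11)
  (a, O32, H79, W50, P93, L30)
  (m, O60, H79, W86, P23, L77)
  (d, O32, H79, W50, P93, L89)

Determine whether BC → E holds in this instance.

Yes

(B=O80, C=H79): 2 rows → E = P32, P32 ✓
(B=O32, C=H99): 2 rows → E = P66, P66 ✓
(B=O61, C=H63): 2 rows → E = P70, P70 ✓
(B=O80, C=H99): 1 row → E = P93 ✓
(B=O32, C=H93): 1 row → E = P89 ✓
(B=O49, C=H93): 1 row → E = P94 ✓
(B=O49, C=H63): 1 row → E = P38 ✓
(B=O60, C=H60): 1 row → E = P46 ✓
(B=O60, C=H79): 2 rows → E = P23, P23 ✓
(B=O32, C=H79): 2 rows → E = P93, P93 ✓
Every BC value is associated with a single E value, so BC → E holds.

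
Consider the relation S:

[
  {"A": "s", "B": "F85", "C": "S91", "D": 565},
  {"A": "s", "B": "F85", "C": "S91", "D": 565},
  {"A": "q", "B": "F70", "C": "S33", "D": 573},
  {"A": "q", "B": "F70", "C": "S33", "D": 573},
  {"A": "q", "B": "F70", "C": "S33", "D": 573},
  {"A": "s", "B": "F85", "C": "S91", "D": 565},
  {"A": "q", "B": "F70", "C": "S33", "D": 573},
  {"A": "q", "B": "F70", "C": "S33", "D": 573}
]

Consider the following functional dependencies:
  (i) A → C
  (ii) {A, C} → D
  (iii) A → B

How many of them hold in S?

(i) A → C: every LHS value maps to a single RHS value — holds.
(ii) {A, C} → D: every LHS value maps to a single RHS value — holds.
(iii) A → B: every LHS value maps to a single RHS value — holds.
3 of the 3 dependencies hold.

3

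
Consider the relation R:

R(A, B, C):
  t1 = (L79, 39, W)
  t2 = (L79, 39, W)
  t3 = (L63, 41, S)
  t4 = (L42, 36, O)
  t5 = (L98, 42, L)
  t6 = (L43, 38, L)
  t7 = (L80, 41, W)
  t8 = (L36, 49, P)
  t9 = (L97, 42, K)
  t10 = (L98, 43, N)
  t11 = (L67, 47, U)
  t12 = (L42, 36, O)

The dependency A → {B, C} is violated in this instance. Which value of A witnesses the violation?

A=L79: rows 1, 2 → {B,C} = (39, W), (39, W) ✓
A=L63: row 3 → {B,C} = (41, S) ✓
A=L42: rows 4, 12 → {B,C} = (36, O), (36, O) ✓
A=L98: rows 5, 10 → {B,C} takes values {(42, L), (43, N)} — violation
A=L43: row 6 → {B,C} = (38, L) ✓
A=L80: row 7 → {B,C} = (41, W) ✓
A=L36: row 8 → {B,C} = (49, P) ✓
A=L97: row 9 → {B,C} = (42, K) ✓
A=L67: row 11 → {B,C} = (47, U) ✓
The only A value with inconsistent RHS is A=L98.

L98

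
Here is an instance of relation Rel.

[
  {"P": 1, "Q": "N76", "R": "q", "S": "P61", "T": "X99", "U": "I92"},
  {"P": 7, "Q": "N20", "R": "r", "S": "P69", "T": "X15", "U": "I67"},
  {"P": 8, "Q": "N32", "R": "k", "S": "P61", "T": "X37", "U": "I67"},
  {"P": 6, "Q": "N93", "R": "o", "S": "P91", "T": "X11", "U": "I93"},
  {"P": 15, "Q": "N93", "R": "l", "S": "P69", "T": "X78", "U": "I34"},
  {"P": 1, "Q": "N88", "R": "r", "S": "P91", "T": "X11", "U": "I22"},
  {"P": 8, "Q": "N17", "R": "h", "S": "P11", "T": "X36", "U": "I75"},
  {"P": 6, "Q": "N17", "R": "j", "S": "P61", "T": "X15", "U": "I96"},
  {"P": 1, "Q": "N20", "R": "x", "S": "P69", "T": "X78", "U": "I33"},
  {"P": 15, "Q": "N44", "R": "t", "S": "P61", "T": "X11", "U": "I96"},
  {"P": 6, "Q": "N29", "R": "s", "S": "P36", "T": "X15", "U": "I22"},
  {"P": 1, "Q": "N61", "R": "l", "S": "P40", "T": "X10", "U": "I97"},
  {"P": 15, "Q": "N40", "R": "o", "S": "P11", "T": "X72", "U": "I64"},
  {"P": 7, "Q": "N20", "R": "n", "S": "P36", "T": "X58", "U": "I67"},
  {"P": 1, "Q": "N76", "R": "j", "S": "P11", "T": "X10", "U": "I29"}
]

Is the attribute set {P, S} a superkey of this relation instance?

All 15 rows have distinct {P, S} values, so {P, S} → (all attributes) holds and {P, S} is a superkey.

Yes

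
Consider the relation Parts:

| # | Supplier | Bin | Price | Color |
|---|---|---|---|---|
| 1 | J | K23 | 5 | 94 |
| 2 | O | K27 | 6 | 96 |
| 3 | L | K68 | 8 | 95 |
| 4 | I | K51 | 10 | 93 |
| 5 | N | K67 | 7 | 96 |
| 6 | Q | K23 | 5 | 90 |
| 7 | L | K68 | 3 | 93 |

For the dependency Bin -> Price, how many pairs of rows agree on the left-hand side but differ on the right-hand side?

Bin=K23: all 2 rows agree on Price — 0 pairs.
Bin=K68: violating pairs (3,7) — 1 pair.

1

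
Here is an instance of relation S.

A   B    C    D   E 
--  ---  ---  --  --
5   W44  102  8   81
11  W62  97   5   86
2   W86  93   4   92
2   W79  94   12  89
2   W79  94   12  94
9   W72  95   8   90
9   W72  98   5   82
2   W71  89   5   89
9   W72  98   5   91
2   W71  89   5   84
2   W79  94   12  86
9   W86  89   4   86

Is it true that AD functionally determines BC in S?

(A=5, D=8): 1 row → {B,C} = (W44, 102) ✓
(A=11, D=5): 1 row → {B,C} = (W62, 97) ✓
(A=2, D=4): 1 row → {B,C} = (W86, 93) ✓
(A=2, D=12): 3 rows → {B,C} = (W79, 94), (W79, 94), (W79, 94) ✓
(A=9, D=8): 1 row → {B,C} = (W72, 95) ✓
(A=9, D=5): 2 rows → {B,C} = (W72, 98), (W72, 98) ✓
(A=2, D=5): 2 rows → {B,C} = (W71, 89), (W71, 89) ✓
(A=9, D=4): 1 row → {B,C} = (W86, 89) ✓
Every AD value is associated with a single BC value, so AD → BC holds.

Yes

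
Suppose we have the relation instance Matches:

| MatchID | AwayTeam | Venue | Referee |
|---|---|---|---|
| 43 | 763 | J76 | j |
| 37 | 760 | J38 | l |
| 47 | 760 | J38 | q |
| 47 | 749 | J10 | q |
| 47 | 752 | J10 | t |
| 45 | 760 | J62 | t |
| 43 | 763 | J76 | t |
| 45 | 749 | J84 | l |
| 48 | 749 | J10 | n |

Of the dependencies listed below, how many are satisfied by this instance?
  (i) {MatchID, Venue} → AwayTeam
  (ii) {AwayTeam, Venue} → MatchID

(i) {MatchID, Venue} → AwayTeam: (MatchID=47, Venue=J10): 2 rows → AwayTeam takes values {749, 752} — violation — fails.
(ii) {AwayTeam, Venue} → MatchID: (AwayTeam=760, Venue=J38): 2 rows → MatchID takes values {37, 47} — violation; (AwayTeam=749, Venue=J10): 2 rows → MatchID takes values {47, 48} — violation — fails.
None of the 2 dependencies hold.

0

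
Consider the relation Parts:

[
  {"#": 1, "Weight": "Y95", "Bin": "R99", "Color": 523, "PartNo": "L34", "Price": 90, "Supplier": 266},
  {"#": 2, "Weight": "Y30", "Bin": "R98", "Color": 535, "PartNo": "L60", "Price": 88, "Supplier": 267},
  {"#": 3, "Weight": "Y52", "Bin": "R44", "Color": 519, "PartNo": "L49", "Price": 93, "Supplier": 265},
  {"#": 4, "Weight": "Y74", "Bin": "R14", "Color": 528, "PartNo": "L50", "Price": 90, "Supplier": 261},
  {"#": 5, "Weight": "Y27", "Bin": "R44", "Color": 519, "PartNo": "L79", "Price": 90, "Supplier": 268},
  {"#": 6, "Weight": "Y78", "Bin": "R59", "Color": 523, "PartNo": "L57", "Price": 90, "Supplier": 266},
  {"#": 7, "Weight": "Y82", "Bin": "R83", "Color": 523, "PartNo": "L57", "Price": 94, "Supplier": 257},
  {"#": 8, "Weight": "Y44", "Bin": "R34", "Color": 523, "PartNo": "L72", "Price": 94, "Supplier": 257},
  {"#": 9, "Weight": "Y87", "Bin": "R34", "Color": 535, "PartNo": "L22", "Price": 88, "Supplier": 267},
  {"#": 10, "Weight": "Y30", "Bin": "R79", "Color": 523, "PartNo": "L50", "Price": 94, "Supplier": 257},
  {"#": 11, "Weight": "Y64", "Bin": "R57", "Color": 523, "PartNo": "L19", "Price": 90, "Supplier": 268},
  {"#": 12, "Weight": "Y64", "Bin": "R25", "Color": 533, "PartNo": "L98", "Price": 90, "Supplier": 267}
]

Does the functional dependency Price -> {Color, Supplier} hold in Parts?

No

Price=90: rows 1, 4, 5, 6, 11, 12 → {Color,Supplier} takes values {(523, 266), (528, 261), (519, 268), (523, 268), (533, 267)} — violation
Price=88: rows 2, 9 → {Color,Supplier} = (535, 267), (535, 267) ✓
Price=93: row 3 → {Color,Supplier} = (519, 265) ✓
Price=94: rows 7, 8, 10 → {Color,Supplier} = (523, 257), (523, 257), (523, 257) ✓
Two rows agree on Price but differ on {Color, Supplier}, so Price -> {Color, Supplier} does not hold.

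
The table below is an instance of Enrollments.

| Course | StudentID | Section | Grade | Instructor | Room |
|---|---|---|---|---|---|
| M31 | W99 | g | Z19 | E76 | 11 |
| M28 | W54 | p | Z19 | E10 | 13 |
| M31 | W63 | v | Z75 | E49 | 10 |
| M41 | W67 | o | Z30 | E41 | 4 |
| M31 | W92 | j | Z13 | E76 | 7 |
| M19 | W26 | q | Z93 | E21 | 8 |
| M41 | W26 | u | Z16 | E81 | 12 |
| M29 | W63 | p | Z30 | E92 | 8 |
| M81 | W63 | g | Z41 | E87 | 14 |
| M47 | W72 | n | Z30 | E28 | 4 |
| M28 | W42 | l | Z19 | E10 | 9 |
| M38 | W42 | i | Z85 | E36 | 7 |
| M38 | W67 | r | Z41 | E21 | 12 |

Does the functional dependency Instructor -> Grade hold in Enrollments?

No

Instructor=E76: 2 rows → Grade takes values {Z19, Z13} — violation
Instructor=E10: 2 rows → Grade = Z19, Z19 ✓
Instructor=E49: 1 row → Grade = Z75 ✓
Instructor=E41: 1 row → Grade = Z30 ✓
Instructor=E21: 2 rows → Grade takes values {Z93, Z41} — violation
Instructor=E81: 1 row → Grade = Z16 ✓
Instructor=E92: 1 row → Grade = Z30 ✓
Instructor=E87: 1 row → Grade = Z41 ✓
Instructor=E28: 1 row → Grade = Z30 ✓
Instructor=E36: 1 row → Grade = Z85 ✓
Two rows agree on Instructor but differ on Grade, so Instructor -> Grade does not hold.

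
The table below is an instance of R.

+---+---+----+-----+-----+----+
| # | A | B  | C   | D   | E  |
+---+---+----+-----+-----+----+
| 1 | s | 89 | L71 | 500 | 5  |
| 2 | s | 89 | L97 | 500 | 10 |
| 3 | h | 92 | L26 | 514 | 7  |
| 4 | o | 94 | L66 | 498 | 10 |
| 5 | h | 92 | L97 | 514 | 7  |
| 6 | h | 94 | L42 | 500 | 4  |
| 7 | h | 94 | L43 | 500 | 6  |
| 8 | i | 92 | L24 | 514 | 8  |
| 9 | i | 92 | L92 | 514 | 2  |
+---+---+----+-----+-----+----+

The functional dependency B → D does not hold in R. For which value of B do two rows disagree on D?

94

B=89: rows 1, 2 → D = 500, 500 ✓
B=92: rows 3, 5, 8, 9 → D = 514, 514, 514, 514 ✓
B=94: rows 4, 6, 7 → D takes values {498, 500} — violation
The only B value with inconsistent D is B=94.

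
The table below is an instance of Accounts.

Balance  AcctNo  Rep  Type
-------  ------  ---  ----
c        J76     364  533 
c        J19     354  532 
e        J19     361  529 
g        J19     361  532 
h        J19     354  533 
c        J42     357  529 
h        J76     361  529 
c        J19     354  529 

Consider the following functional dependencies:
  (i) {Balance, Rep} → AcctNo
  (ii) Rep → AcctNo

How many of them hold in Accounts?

1

(i) {Balance, Rep} → AcctNo: every LHS value maps to a single RHS value — holds.
(ii) Rep → AcctNo: Rep=361: 3 rows → AcctNo takes values {J19, J76} — violation — fails.
1 of the 2 dependencies holds.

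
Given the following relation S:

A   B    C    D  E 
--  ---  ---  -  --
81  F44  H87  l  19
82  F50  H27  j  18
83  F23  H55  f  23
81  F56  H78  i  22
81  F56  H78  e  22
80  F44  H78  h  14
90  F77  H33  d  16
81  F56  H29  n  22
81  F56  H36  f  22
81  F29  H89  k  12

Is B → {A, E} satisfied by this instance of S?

B=F44: 2 rows → {A,E} takes values {(81, 19), (80, 14)} — violation
B=F50: 1 row → {A,E} = (82, 18) ✓
B=F23: 1 row → {A,E} = (83, 23) ✓
B=F56: 4 rows → {A,E} = (81, 22), (81, 22), (81, 22), (81, 22) ✓
B=F77: 1 row → {A,E} = (90, 16) ✓
B=F29: 1 row → {A,E} = (81, 12) ✓
Two rows agree on B but differ on {A, E}, so B → {A, E} does not hold.

No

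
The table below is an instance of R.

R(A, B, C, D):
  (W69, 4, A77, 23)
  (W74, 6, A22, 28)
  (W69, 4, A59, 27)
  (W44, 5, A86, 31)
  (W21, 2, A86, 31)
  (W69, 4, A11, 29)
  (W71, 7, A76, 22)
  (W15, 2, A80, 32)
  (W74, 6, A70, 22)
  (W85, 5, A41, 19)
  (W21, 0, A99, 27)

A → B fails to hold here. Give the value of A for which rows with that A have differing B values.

A=W69: 3 rows → B = 4, 4, 4 ✓
A=W74: 2 rows → B = 6, 6 ✓
A=W44: 1 row → B = 5 ✓
A=W21: 2 rows → B takes values {2, 0} — violation
A=W71: 1 row → B = 7 ✓
A=W15: 1 row → B = 2 ✓
A=W85: 1 row → B = 5 ✓
The only A value with inconsistent B is A=W21.

W21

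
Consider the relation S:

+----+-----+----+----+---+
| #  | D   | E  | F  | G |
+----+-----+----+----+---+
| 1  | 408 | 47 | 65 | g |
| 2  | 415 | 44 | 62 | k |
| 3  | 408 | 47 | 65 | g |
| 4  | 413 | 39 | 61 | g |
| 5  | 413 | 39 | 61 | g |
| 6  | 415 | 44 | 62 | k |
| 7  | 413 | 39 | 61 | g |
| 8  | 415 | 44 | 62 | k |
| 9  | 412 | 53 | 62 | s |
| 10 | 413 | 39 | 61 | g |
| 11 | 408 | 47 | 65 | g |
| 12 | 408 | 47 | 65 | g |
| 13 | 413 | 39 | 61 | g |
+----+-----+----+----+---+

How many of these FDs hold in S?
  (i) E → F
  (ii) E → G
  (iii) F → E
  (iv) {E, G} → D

3

(i) E → F: every LHS value maps to a single RHS value — holds.
(ii) E → G: every LHS value maps to a single RHS value — holds.
(iii) F → E: F=62: rows 2, 6, 8, 9 → E takes values {44, 53} — violation — fails.
(iv) {E, G} → D: every LHS value maps to a single RHS value — holds.
3 of the 4 dependencies hold.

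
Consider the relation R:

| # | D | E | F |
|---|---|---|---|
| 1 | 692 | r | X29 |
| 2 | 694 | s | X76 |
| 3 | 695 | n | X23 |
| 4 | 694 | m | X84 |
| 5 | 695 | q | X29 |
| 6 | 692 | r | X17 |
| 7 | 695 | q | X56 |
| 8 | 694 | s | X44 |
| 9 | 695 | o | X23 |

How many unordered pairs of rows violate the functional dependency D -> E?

D=692: all 2 rows agree on E — 0 pairs.
D=694: violating pairs (2,4), (4,8) — 2 pairs.
D=695: violating pairs (3,5), (3,7), (3,9), (5,9), (7,9) — 5 pairs.

7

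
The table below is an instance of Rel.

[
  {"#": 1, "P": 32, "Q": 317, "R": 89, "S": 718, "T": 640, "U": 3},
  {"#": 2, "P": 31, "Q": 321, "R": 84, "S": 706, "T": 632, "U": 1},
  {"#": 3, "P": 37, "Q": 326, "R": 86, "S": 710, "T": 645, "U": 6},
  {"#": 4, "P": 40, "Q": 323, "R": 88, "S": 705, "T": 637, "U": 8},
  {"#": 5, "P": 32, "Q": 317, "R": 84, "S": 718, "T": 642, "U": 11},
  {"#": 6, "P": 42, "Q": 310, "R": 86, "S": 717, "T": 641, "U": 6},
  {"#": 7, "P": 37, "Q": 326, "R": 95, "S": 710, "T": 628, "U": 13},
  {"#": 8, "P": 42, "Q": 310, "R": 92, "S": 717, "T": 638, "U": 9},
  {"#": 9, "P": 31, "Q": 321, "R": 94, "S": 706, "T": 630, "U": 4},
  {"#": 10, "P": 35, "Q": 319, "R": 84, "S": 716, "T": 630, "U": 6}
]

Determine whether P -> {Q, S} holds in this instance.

Yes

P=32: rows 1, 5 → {Q,S} = (317, 718), (317, 718) ✓
P=31: rows 2, 9 → {Q,S} = (321, 706), (321, 706) ✓
P=37: rows 3, 7 → {Q,S} = (326, 710), (326, 710) ✓
P=40: row 4 → {Q,S} = (323, 705) ✓
P=42: rows 6, 8 → {Q,S} = (310, 717), (310, 717) ✓
P=35: row 10 → {Q,S} = (319, 716) ✓
Every P value is associated with a single {Q, S} value, so P -> {Q, S} holds.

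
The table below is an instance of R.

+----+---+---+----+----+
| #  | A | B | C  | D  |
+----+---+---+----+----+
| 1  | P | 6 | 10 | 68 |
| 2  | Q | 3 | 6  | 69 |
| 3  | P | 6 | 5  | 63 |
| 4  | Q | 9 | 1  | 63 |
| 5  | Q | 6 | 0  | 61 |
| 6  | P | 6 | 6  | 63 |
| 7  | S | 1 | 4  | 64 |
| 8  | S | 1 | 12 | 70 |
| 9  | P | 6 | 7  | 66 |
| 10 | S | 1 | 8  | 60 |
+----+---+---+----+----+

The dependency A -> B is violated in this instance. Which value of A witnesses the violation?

Q

A=P: rows 1, 3, 6, 9 → B = 6, 6, 6, 6 ✓
A=Q: rows 2, 4, 5 → B takes values {3, 9, 6} — violation
A=S: rows 7, 8, 10 → B = 1, 1, 1 ✓
The only A value with inconsistent B is A=Q.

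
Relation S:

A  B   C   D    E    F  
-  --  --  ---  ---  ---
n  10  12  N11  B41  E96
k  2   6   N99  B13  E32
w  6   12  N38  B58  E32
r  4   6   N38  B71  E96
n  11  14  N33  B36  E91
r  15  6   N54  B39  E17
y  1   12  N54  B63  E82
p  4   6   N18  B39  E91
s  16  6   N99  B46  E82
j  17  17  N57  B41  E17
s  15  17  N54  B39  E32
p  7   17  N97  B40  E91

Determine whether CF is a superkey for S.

All 12 rows have distinct CF values, so CF → (all attributes) holds and CF is a superkey.

Yes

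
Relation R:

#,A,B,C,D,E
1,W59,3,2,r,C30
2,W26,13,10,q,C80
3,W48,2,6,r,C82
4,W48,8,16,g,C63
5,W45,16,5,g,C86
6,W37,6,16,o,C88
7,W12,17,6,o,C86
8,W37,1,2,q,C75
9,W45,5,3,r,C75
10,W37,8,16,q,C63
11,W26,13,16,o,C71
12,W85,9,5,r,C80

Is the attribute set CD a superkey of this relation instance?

Rows 6 and 11 have the same CD value (C=16, D=o) but are distinct tuples, so CD does not determine every attribute — not a superkey.

No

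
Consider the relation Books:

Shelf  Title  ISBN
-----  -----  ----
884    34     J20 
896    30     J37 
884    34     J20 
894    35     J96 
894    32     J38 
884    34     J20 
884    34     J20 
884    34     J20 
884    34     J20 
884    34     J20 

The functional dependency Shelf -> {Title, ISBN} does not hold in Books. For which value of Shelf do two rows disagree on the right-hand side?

894

Shelf=884: 7 rows → {Title,ISBN} = (34, J20), (34, J20), (34, J20), (34, J20), (34, J20), (34, J20), (34, J20) ✓
Shelf=896: 1 row → {Title,ISBN} = (30, J37) ✓
Shelf=894: 2 rows → {Title,ISBN} takes values {(35, J96), (32, J38)} — violation
The only Shelf value with inconsistent RHS is Shelf=894.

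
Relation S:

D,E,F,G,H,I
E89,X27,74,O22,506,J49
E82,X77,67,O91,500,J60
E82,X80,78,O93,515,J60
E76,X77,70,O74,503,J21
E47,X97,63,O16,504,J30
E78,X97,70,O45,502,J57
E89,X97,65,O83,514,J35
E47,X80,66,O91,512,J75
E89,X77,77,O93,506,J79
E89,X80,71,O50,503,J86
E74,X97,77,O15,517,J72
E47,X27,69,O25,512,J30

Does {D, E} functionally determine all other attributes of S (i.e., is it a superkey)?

Yes

All 12 rows have distinct {D, E} values, so {D, E} → (all attributes) holds and {D, E} is a superkey.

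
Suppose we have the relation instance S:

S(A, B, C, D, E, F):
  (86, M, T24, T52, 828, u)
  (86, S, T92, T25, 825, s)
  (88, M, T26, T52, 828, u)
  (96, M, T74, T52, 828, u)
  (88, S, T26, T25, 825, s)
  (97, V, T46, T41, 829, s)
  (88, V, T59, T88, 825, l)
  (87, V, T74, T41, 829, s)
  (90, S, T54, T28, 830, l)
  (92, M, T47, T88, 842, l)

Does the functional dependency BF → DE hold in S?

(B=M, F=u): 3 rows → {D,E} = (T52, 828), (T52, 828), (T52, 828) ✓
(B=S, F=s): 2 rows → {D,E} = (T25, 825), (T25, 825) ✓
(B=V, F=s): 2 rows → {D,E} = (T41, 829), (T41, 829) ✓
(B=V, F=l): 1 row → {D,E} = (T88, 825) ✓
(B=S, F=l): 1 row → {D,E} = (T28, 830) ✓
(B=M, F=l): 1 row → {D,E} = (T88, 842) ✓
Every BF value is associated with a single DE value, so BF → DE holds.

Yes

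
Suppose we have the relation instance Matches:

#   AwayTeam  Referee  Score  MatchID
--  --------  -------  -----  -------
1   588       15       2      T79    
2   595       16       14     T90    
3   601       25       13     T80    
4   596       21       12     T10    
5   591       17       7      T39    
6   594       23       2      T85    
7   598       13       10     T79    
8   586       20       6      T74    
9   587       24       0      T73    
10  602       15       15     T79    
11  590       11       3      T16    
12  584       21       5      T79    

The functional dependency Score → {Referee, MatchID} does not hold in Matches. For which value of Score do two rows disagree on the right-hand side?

2

Score=2: rows 1, 6 → {Referee,MatchID} takes values {(15, T79), (23, T85)} — violation
Score=14: row 2 → {Referee,MatchID} = (16, T90) ✓
Score=13: row 3 → {Referee,MatchID} = (25, T80) ✓
Score=12: row 4 → {Referee,MatchID} = (21, T10) ✓
Score=7: row 5 → {Referee,MatchID} = (17, T39) ✓
Score=10: row 7 → {Referee,MatchID} = (13, T79) ✓
Score=6: row 8 → {Referee,MatchID} = (20, T74) ✓
Score=0: row 9 → {Referee,MatchID} = (24, T73) ✓
Score=15: row 10 → {Referee,MatchID} = (15, T79) ✓
Score=3: row 11 → {Referee,MatchID} = (11, T16) ✓
Score=5: row 12 → {Referee,MatchID} = (21, T79) ✓
The only Score value with inconsistent RHS is Score=2.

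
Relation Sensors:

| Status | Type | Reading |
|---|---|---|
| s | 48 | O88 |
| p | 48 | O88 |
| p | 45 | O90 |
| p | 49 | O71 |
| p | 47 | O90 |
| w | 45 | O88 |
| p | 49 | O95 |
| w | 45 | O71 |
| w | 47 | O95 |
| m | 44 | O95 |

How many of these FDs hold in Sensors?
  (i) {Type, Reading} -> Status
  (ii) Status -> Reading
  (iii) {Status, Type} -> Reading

(i) {Type, Reading} -> Status: (Type=48, Reading=O88): 2 rows → Status takes values {s, p} — violation — fails.
(ii) Status -> Reading: Status=p: 5 rows → Reading takes values {O88, O90, O71, O95} — violation; Status=w: 3 rows → Reading takes values {O88, O71, O95} — violation — fails.
(iii) {Status, Type} -> Reading: (Status=p, Type=49): 2 rows → Reading takes values {O71, O95} — violation; (Status=w, Type=45): 2 rows → Reading takes values {O88, O71} — violation — fails.
None of the 3 dependencies hold.

0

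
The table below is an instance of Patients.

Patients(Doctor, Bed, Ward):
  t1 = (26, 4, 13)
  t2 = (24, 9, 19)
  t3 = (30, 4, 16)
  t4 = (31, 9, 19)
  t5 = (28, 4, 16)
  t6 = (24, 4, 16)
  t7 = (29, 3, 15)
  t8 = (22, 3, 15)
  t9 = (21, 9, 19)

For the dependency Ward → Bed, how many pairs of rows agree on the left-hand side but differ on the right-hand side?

0

Ward=19: all 3 rows agree on Bed — 0 pairs.
Ward=16: all 3 rows agree on Bed — 0 pairs.
Ward=15: all 2 rows agree on Bed — 0 pairs.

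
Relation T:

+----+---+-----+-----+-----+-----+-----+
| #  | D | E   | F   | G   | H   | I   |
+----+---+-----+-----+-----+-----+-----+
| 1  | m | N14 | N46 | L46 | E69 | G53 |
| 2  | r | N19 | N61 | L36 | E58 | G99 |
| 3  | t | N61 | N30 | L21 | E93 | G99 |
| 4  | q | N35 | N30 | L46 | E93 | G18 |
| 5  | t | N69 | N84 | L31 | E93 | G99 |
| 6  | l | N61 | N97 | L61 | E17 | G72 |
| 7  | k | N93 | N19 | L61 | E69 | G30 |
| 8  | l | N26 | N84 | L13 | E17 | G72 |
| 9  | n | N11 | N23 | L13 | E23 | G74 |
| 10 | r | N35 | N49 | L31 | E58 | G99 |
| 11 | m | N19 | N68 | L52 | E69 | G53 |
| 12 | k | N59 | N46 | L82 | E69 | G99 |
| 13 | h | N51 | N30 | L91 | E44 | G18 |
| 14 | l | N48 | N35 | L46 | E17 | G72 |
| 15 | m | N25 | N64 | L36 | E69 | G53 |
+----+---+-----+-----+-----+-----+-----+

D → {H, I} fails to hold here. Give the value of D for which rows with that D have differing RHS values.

D=m: rows 1, 11, 15 → {H,I} = (E69, G53), (E69, G53), (E69, G53) ✓
D=r: rows 2, 10 → {H,I} = (E58, G99), (E58, G99) ✓
D=t: rows 3, 5 → {H,I} = (E93, G99), (E93, G99) ✓
D=q: row 4 → {H,I} = (E93, G18) ✓
D=l: rows 6, 8, 14 → {H,I} = (E17, G72), (E17, G72), (E17, G72) ✓
D=k: rows 7, 12 → {H,I} takes values {(E69, G30), (E69, G99)} — violation
D=n: row 9 → {H,I} = (E23, G74) ✓
D=h: row 13 → {H,I} = (E44, G18) ✓
The only D value with inconsistent RHS is D=k.

k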